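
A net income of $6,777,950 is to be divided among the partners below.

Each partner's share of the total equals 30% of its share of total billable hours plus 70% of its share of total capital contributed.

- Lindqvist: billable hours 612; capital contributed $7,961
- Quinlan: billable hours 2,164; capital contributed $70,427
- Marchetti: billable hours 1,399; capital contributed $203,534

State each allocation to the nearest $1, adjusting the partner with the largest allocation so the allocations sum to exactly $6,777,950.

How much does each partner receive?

Billable hours total 4,175; capital contributed total 281,922.
Composite weights (30% billable hours + 70% capital contributed): Lindqvist 0.0637; Quinlan 0.3304; Marchetti 0.6059.
Proportional shares: Lindqvist 432,045.94; Quinlan 2,239,191.81; Marchetti 4,106,712.25.
After rounding ($1): Lindqvist $432,046; Quinlan $2,239,192; Marchetti $4,106,712. Sum = $6,777,950.
Rounded total matches; no reconciliation needed.

Lindqvist: $432,046 · Quinlan: $2,239,192 · Marchetti: $4,106,712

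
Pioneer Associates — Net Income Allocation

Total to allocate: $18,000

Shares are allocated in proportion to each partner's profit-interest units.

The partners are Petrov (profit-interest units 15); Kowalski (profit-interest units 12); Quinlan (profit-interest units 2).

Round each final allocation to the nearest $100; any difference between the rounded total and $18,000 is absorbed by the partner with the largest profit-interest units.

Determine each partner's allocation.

Sum of profit-interest units: 15 + 12 + 2 = 29.
Pro-rata amounts: Petrov 9,310.34; Kowalski 7,448.28; Quinlan 1,241.38.
At nearest $100: Petrov $9,300; Kowalski $7,400; Quinlan $1,200. Sum = $17,900.
Difference $18,000 − $17,900 = +$100 applied to largest profit-interest units (Petrov): Petrov becomes $9,400.

Petrov: $9,400; Kowalski: $7,400; Quinlan: $1,200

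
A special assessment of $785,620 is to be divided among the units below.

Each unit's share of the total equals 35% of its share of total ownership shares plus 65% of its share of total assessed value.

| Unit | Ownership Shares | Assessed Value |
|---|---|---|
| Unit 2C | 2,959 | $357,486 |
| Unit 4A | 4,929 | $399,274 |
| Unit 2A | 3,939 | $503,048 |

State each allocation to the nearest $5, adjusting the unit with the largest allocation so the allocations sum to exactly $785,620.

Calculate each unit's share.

Ownership shares total 11,827; assessed value total 1,259,808.
Blended shares (35% ownership shares + 65% assessed value): Unit 2C 0.2720; Unit 4A 0.3519; Unit 2A 0.3761.
Unrounded shares: Unit 2C 213,698.12; Unit 4A 276,437.26; Unit 2A 295,484.61.
After rounding ($5): Unit 2C $213,700; Unit 4A $276,435; Unit 2A $295,485. Sum = $785,620.
No rounding difference to absorb.

Unit 2C: $213,700 · Unit 4A: $276,435 · Unit 2A: $295,485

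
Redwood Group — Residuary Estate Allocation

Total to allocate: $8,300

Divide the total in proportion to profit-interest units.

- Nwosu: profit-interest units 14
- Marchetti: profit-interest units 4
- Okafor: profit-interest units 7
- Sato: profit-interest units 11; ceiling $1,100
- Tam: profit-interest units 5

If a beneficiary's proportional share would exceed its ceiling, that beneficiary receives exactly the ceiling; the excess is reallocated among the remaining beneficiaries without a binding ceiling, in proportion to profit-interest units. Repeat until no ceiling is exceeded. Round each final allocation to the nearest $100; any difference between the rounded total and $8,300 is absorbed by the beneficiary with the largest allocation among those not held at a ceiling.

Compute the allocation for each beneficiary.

Nwosu: $3,300 | Marchetti: $1,000 | Okafor: $1,700 | Sato: $1,100 | Tam: $1,200

Profit-interest units total: 41.
Unconstrained shares: Nwosu 2,834.15; Marchetti 809.76; Okafor 1,417.07; Sato 2,226.83; Tam 1,012.20.
Cap binds for Sato ($1,100); residual $7,200 reallocated over remaining profit-interest units 30.
Shares after redistribution: Nwosu 3,360.00 → $3,400; Marchetti 960.00 → $1,000; Okafor 1,680.00 → $1,700; Tam 1,200.00 → $1,200.
Rounding difference −$100 applied to Nwosu → $3,300.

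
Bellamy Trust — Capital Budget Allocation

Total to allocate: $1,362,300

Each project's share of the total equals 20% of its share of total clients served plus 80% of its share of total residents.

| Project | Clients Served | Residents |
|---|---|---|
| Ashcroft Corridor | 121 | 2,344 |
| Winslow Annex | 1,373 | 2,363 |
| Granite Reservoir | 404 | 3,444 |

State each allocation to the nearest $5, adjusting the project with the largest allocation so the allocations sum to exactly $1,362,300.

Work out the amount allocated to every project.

Ashcroft Corridor: $330,775 | Winslow Annex: $513,045 | Granite Reservoir: $518,480

Totals — clients served 1,898, residents 8,151.
Blended shares (20% clients served + 80% residents): Ashcroft Corridor 0.2428; Winslow Annex 0.3766; Granite Reservoir 0.3806.
Unrounded shares: Ashcroft Corridor 330,777.24; Winslow Annex 513,043.64; Granite Reservoir 518,479.12.
After rounding ($5): Ashcroft Corridor $330,775; Winslow Annex $513,045; Granite Reservoir $518,480. Sum = $1,362,300.
No rounding difference to absorb.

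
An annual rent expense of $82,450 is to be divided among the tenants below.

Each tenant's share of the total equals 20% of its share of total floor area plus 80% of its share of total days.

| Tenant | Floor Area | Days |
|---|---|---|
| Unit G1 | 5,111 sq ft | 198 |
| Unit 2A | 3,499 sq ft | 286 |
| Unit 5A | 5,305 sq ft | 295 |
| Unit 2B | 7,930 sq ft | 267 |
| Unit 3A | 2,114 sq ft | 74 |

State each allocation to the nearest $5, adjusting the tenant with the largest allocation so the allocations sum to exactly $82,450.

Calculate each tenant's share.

Totals — floor area 23,959, days 1,120.
Composite weights (20% floor area + 80% days): Unit G1 0.1841; Unit 2A 0.2335; Unit 5A 0.2550; Unit 2B 0.2569; Unit 3A 0.0705.
Raw shares: Unit G1 15,178.48; Unit 2A 19,251.58; Unit 5A 21,024.61; Unit 2B 21,182.29; Unit 3A 5,813.05.
At nearest $5: Unit G1 $15,180; Unit 2A $19,250; Unit 5A $21,025; Unit 2B $21,180; Unit 3A $5,815. Sum = $82,450.
Sum already equals the total — no adjustment.

Unit G1: $15,180; Unit 2A: $19,250; Unit 5A: $21,025; Unit 2B: $21,180; Unit 3A: $5,815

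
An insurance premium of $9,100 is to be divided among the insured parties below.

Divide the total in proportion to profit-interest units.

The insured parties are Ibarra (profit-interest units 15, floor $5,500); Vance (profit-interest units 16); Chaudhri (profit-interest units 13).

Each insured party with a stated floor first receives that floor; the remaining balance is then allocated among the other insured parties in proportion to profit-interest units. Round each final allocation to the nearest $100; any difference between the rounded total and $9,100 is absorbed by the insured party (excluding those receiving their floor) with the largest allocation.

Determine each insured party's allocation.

Ibarra: $5,500 · Vance: $2,000 · Chaudhri: $1,600

Minimums first: Ibarra $5,500. Balance $3,600.
Balance split over remaining profit-interest units 29: Vance 1,986.21 → $2,000; Chaudhri 1,613.79 → $1,600.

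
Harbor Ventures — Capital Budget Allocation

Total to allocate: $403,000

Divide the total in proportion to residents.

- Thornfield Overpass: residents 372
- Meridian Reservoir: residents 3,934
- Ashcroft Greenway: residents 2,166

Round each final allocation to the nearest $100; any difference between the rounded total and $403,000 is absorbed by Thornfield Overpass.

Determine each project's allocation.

Sum of residents: 6,472.
Raw shares: Thornfield Overpass 372/6,472 × $403,000 = 23,163.78; Meridian Reservoir 3,934/6,472 × $403,000 = 244,963.23; Ashcroft Greenway 2,166/6,472 × $403,000 = 134,872.99.
After rounding ($100): Thornfield Overpass $23,200; Meridian Reservoir $245,000; Ashcroft Greenway $134,900. Sum = $403,100.
Difference $403,000 − $403,100 = −$100 applied to Thornfield Overpass: Thornfield Overpass becomes $23,100.

Thornfield Overpass: $23,100; Meridian Reservoir: $245,000; Ashcroft Greenway: $134,900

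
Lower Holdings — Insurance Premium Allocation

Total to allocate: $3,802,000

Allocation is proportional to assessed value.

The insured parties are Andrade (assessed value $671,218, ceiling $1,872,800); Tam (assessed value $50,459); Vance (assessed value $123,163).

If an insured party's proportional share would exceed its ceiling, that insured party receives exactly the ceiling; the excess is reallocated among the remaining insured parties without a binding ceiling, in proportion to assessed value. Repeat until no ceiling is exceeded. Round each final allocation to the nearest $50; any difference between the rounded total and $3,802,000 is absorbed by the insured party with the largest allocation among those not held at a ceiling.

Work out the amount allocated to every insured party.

Assessed value total: 844,840.
Proportional shares (ignoring caps): Andrade 3,020,655.79; Tam 227,078.64; Vance 554,265.57.
Held at cap: Andrade ($1,872,800); balance $1,929,200 reallocated over remaining assessed value 173,622.
Remaining shares: Tam 560,674.93 → $560,650; Vance 1,368,525.07 → $1,368,550.

Andrade: $1,872,800 | Tam: $560,650 | Vance: $1,368,550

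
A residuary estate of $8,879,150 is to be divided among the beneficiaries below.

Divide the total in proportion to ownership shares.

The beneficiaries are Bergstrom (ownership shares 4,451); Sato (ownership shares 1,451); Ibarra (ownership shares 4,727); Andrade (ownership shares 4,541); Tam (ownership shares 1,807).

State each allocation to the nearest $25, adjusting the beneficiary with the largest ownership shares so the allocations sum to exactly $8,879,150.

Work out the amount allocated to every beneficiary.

Bergstrom: $2,327,925; Sato: $758,900; Ibarra: $2,472,250; Andrade: $2,375,000; Tam: $945,075

Total ownership shares = 16,977.
Raw shares: Bergstrom 4,451/16,977 × $8,879,150 = 2,327,919.93; Sato 1,451/16,977 × $8,879,150 = 758,888.30; Ibarra 4,727/16,977 × $8,879,150 = 2,472,270.84; Andrade 4,541/16,977 × $8,879,150 = 2,374,990.88; Tam 1,807/16,977 × $8,879,150 = 945,080.05.
At nearest $25: Bergstrom $2,327,925; Sato $758,900; Ibarra $2,472,275; Andrade $2,375,000; Tam $945,075. Sum = $8,879,175.
Difference $8,879,150 − $8,879,175 = −$25 applied to largest ownership shares (Ibarra): Ibarra becomes $2,472,250.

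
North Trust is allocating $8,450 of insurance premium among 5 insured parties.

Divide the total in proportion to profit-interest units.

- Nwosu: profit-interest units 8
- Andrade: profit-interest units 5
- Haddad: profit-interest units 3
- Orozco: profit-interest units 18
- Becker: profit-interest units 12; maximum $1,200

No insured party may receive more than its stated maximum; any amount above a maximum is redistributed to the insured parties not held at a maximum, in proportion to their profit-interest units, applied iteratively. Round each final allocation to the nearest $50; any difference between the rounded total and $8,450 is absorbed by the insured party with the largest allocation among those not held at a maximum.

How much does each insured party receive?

Sum of profit-interest units: 46.
Unconstrained shares: Nwosu 1,469.57; Andrade 918.48; Haddad 551.09; Orozco 3,306.52; Becker 2,204.35.
Capped: Becker ($1,200); residual $7,250 reallocated over remaining profit-interest units 34.
Remaining shares: Nwosu 1,705.88 → $1,700; Andrade 1,066.18 → $1,050; Haddad 639.71 → $650; Orozco 3,838.24 → $3,850.

Nwosu: $1,700; Andrade: $1,050; Haddad: $650; Orozco: $3,850; Becker: $1,200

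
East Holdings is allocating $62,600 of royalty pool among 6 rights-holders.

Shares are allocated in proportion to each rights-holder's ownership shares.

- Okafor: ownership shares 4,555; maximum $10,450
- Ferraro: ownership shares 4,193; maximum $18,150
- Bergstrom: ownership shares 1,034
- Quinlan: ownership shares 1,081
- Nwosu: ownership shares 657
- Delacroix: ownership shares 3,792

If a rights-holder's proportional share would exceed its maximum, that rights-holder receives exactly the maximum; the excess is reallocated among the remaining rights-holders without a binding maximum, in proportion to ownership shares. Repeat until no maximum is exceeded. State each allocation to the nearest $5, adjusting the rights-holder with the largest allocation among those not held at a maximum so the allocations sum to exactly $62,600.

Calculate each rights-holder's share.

Combined ownership shares = 15,312.
Pro-rata shares before constraints: Okafor 18,622.19; Ferraro 17,142.23; Bergstrom 4,227.30; Quinlan 4,419.45; Nwosu 2,686.01; Delacroix 15,502.82.
Capped: Okafor ($10,450); balance $52,150 reallocated over remaining ownership shares 10,757.
Capped: Ferraro ($18,150); balance $34,000 reallocated over remaining ownership shares 6,564.
Remaining shares: Bergstrom 5,355.88 → $5,355; Quinlan 5,599.33 → $5,600; Nwosu 3,403.11 → $3,405; Delacroix 19,641.68 → $19,640.

Okafor: $10,450 | Ferraro: $18,150 | Bergstrom: $5,355 | Quinlan: $5,600 | Nwosu: $3,405 | Delacroix: $19,640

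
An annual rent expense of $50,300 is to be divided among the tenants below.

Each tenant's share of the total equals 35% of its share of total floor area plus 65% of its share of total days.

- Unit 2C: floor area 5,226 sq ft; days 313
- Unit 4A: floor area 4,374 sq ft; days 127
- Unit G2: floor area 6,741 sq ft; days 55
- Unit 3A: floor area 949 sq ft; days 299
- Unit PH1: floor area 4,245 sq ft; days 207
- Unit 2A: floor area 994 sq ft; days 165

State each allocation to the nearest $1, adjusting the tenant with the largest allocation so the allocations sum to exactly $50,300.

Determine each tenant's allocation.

Totals — floor area 22,529, days 1,166.
Combined weights (35% floor area + 65% days): Unit 2C 0.2557; Unit 4A 0.1388; Unit G2 0.1354; Unit 3A 0.1814; Unit PH1 0.1813; Unit 2A 0.1074.
Unrounded shares: Unit 2C 12,860.41; Unit 4A 6,979.13; Unit G2 6,809.89; Unit 3A 9,125.64; Unit PH1 9,121.55; Unit 2A 5,403.40.
Rounded to nearest $1: Unit 2C $12,860; Unit 4A $6,979; Unit G2 $6,810; Unit 3A $9,126; Unit PH1 $9,122; Unit 2A $5,403. Sum = $50,300.
Rounded total matches; no reconciliation needed.

Unit 2C: $12,860; Unit 4A: $6,979; Unit G2: $6,810; Unit 3A: $9,126; Unit PH1: $9,122; Unit 2A: $5,403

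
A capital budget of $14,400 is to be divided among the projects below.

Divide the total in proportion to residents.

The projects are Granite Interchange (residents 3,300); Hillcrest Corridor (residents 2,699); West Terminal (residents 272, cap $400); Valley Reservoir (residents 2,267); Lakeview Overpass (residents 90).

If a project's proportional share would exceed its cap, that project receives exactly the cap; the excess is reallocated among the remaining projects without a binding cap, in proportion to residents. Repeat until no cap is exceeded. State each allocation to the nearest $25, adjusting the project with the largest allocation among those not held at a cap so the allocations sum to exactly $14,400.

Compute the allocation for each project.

Residents total: 8,628.
Unconstrained shares: Granite Interchange 5,507.65; Hillcrest Corridor 4,504.59; West Terminal 453.96; Valley Reservoir 3,783.59; Lakeview Overpass 150.21.
Capped: West Terminal ($400); residual $14,000 reallocated over remaining residents 8,356.
Remaining shares: Granite Interchange 5,528.96 → $5,525; Hillcrest Corridor 4,522.02 → $4,525; Valley Reservoir 3,798.23 → $3,800; Lakeview Overpass 150.79 → $150.

Granite Interchange: $5,525 | Hillcrest Corridor: $4,525 | West Terminal: $400 | Valley Reservoir: $3,800 | Lakeview Overpass: $150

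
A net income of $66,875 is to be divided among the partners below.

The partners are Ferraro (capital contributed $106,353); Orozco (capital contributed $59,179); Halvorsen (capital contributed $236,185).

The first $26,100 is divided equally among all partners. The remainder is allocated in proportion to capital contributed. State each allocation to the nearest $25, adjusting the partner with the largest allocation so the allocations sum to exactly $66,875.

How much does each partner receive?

Equal tier: $26,100 ÷ 3 = $8,700 apiece.
Remainder $40,775 by capital contributed (total 401,717): Ferraro 10,795.02 → $10,800; Orozco 6,006.78 → $6,000; Halvorsen 23,973.20 → $23,975.
Totals: Ferraro $8,700 + $10,800 = $19,500; Orozco $8,700 + $6,000 = $14,700; Halvorsen $8,700 + $23,975 = $32,675.

Ferraro: $19,500 | Orozco: $14,700 | Halvorsen: $32,675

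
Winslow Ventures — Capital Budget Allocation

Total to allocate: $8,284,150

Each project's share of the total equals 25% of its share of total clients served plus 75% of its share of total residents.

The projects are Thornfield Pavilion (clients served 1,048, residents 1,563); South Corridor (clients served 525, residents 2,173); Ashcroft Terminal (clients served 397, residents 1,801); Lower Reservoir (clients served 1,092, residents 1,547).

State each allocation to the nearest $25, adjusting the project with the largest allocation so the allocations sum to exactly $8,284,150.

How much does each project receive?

Thornfield Pavilion: $2,079,675 | South Corridor: $2,260,975 | Ashcroft Terminal: $1,848,100 | Lower Reservoir: $2,095,400

Totals — clients served 3,062, residents 7,084.
Combined weights (25% clients served + 75% residents): Thornfield Pavilion 0.2510; South Corridor 0.2729; Ashcroft Terminal 0.2231; Lower Reservoir 0.2529.
Unrounded shares: Thornfield Pavilion 2,079,682.29; South Corridor 2,260,950.32; Ashcroft Terminal 1,848,107.93; Lower Reservoir 2,095,409.46.
Rounded to nearest $25: Thornfield Pavilion $2,079,675; South Corridor $2,260,950; Ashcroft Terminal $1,848,100; Lower Reservoir $2,095,400. Sum = $8,284,125.
Difference $8,284,150 − $8,284,125 = +$25 applied to largest allocation (South Corridor): South Corridor becomes $2,260,975.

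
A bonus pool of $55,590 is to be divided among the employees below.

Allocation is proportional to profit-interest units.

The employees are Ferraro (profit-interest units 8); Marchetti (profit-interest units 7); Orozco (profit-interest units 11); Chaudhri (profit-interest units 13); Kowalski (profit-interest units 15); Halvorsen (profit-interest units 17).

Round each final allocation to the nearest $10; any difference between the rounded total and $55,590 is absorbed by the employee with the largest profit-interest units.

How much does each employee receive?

Profit-interest units total: 71.
Raw shares: Ferraro 8/71 × $55,590 = 6,263.66; Marchetti 7/71 × $55,590 = 5,480.70; Orozco 11/71 × $55,590 = 8,612.54; Chaudhri 13/71 × $55,590 = 10,178.45; Kowalski 15/71 × $55,590 = 11,744.37; Halvorsen 17/71 × $55,590 = 13,310.28.
Rounded to nearest $10: Ferraro $6,260; Marchetti $5,480; Orozco $8,610; Chaudhri $10,180; Kowalski $11,740; Halvorsen $13,310. Sum = $55,580.
Difference $55,590 − $55,580 = +$10 applied to largest profit-interest units (Halvorsen): Halvorsen becomes $13,320.

Ferraro: $6,260; Marchetti: $5,480; Orozco: $8,610; Chaudhri: $10,180; Kowalski: $11,740; Halvorsen: $13,320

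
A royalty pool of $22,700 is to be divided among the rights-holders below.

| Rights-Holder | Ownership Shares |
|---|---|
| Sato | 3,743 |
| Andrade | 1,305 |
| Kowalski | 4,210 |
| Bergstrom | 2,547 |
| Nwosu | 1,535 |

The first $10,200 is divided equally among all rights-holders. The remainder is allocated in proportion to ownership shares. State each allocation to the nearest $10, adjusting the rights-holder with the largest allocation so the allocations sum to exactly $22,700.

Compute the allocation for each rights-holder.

First tranche $10,200 split equally: $2,040 each.
Remainder $12,500 by ownership shares (total 13,340): Sato 3,507.31 → $3,510; Andrade 1,222.83 → $1,220; Kowalski 3,944.90 → $3,940; Bergstrom 2,386.62 → $2,390; Nwosu 1,438.34 → $1,440.
Totals: Sato $2,040 + $3,510 = $5,550; Andrade $2,040 + $1,220 = $3,260; Kowalski $2,040 + $3,940 = $5,980; Bergstrom $2,040 + $2,390 = $4,430; Nwosu $2,040 + $1,440 = $3,480.

Sato: $5,550 | Andrade: $3,260 | Kowalski: $5,980 | Bergstrom: $4,430 | Nwosu: $3,480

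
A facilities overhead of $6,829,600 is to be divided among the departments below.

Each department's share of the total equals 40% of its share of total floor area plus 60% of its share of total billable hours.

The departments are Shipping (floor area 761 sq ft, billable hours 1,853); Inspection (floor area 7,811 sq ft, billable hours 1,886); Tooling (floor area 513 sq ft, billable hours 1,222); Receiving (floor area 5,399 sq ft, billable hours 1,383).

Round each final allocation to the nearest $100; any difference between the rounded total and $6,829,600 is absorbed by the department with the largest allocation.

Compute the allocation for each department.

Totals — floor area 14,484, billable hours 6,344.
Composite weights (40% floor area + 60% billable hours): Shipping 0.1963; Inspection 0.3941; Tooling 0.1297; Receiving 0.2799.
Unrounded shares: Shipping 1,340,435.35; Inspection 2,691,457.65; Tooling 886,080.00; Receiving 1,911,626.99.
At nearest $100: Shipping $1,340,400; Inspection $2,691,500; Tooling $886,100; Receiving $1,911,600. Sum = $6,829,600.
No rounding difference to absorb.

Shipping: $1,340,400 | Inspection: $2,691,500 | Tooling: $886,100 | Receiving: $1,911,600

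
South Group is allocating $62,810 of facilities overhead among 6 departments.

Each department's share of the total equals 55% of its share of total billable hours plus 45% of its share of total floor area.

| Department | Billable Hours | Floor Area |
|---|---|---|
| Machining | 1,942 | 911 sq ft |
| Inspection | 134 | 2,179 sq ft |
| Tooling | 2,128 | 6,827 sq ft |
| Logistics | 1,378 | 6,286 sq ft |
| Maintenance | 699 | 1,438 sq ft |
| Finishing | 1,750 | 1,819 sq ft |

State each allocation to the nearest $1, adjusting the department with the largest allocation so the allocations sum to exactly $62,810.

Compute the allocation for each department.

Billable hours total 8,031; floor area total 19,460.
Composite weights (55% billable hours + 45% floor area): Machining 0.1541; Inspection 0.0596; Tooling 0.3036; Logistics 0.2397; Maintenance 0.0811; Finishing 0.1619.
Unrounded shares: Machining 9,676.72; Inspection 3,741.27; Tooling 19,069.45; Logistics 15,057.54; Maintenance 5,095.37; Finishing 10,169.65.
At nearest $1: Machining $9,677; Inspection $3,741; Tooling $19,069; Logistics $15,058; Maintenance $5,095; Finishing $10,170. Sum = $62,810.
Sum already equals the total — no adjustment.

Machining: $9,677 | Inspection: $3,741 | Tooling: $19,069 | Logistics: $15,058 | Maintenance: $5,095 | Finishing: $10,170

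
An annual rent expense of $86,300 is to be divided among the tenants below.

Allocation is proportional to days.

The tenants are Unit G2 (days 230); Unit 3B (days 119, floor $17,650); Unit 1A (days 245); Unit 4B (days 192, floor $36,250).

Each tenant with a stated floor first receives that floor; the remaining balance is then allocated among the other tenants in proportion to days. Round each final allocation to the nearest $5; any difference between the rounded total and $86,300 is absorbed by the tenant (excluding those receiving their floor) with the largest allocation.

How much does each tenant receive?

Unit G2: $15,690; Unit 3B: $17,650; Unit 1A: $16,710; Unit 4B: $36,250

Guaranteed amounts: Unit 3B $17,650; Unit 4B $36,250. Balance $32,400.
Balance split over remaining days 475: Unit G2 15,688.42 → $15,690; Unit 1A 16,711.58 → $16,710.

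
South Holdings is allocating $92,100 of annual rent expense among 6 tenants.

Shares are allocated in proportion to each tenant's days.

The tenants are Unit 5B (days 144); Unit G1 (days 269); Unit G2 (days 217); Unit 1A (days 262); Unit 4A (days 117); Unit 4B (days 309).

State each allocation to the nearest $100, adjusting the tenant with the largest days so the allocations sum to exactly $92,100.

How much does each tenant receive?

Days total: 144 + 269 + 217 + 262 + 117 + 309 = 1,318.
Unrounded shares: Unit 5B 10,062.52; Unit G1 18,797.34; Unit G2 15,163.66; Unit 1A 18,308.19; Unit 4A 8,175.80; Unit 4B 21,592.49.
Rounded to nearest $100: Unit 5B $10,100; Unit G1 $18,800; Unit G2 $15,200; Unit 1A $18,300; Unit 4A $8,200; Unit 4B $21,600. Sum = $92,200.
Difference $92,100 − $92,200 = −$100 applied to largest days (Unit 4B): Unit 4B becomes $21,500.

Unit 5B: $10,100 · Unit G1: $18,800 · Unit G2: $15,200 · Unit 1A: $18,300 · Unit 4A: $8,200 · Unit 4B: $21,500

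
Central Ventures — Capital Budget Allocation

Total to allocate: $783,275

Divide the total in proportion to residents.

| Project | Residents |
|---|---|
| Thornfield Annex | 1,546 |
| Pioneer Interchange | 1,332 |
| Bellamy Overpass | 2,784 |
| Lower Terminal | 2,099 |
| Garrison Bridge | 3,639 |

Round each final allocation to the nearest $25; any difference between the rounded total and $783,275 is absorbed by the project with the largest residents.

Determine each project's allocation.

Combined residents = 1,546 + 1,332 + 2,784 + 2,099 + 3,639 = 11,400.
Pro-rata amounts: Thornfield Annex 106,223.08; Pioneer Interchange 91,519.50; Bellamy Overpass 191,284.00; Lower Terminal 144,218.79; Garrison Bridge 250,029.62.
Rounded to nearest $25: Thornfield Annex $106,225; Pioneer Interchange $91,525; Bellamy Overpass $191,275; Lower Terminal $144,225; Garrison Bridge $250,025. Sum = $783,275.
No rounding difference to absorb.

Thornfield Annex: $106,225; Pioneer Interchange: $91,525; Bellamy Overpass: $191,275; Lower Terminal: $144,225; Garrison Bridge: $250,025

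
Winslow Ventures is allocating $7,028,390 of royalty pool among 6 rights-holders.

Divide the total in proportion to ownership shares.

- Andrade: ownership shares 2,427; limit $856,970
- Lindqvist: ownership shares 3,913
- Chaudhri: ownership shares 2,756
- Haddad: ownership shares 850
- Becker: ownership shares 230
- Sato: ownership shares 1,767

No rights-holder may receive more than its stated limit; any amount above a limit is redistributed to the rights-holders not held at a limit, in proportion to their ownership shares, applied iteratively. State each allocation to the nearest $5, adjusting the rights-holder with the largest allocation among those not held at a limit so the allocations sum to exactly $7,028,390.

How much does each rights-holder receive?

Andrade: $856,970 · Lindqvist: $2,537,705 · Chaudhri: $1,787,350 · Haddad: $551,250 · Becker: $149,160 · Sato: $1,145,955

Total ownership shares = 11,943.
Unconstrained shares: Andrade 1,428,276.19; Lindqvist 2,302,779.04; Chaudhri 1,621,890.89; Haddad 500,220.34; Becker 135,353.74; Sato 1,039,869.81.
Held at cap: Andrade ($856,970); remaining pool $6,171,420 reallocated over remaining ownership shares 9,516.
Redistributed shares: Lindqvist 2,537,701.39 → $2,537,700; Chaudhri 1,787,351.15 → $1,787,350; Haddad 551,251.26 → $551,250; Becker 149,162.11 → $149,160; Sato 1,145,954.09 → $1,145,955.
Rounding difference +$5 applied to Lindqvist → $2,537,705.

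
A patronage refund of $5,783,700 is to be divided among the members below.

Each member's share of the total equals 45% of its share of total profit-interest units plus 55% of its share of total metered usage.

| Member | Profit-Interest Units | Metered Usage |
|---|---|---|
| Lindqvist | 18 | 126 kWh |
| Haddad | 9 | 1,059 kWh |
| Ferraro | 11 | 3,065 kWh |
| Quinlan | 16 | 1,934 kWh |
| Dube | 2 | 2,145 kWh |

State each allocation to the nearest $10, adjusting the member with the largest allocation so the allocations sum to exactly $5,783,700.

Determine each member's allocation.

Lindqvist: $884,690; Haddad: $822,740; Ferraro: $1,681,830; Quinlan: $1,482,260; Dube: $912,180

Totals — profit-interest units 56, metered usage 8,329.
Blended shares (45% profit-interest units + 55% metered usage): Lindqvist 0.1530; Haddad 0.1423; Ferraro 0.2908; Quinlan 0.2563; Dube 0.1577.
Unrounded shares: Lindqvist 884,693.17; Haddad 822,741.69; Ferraro 1,681,831.15; Quinlan 1,482,257.27; Dube 912,176.73.
At nearest $10: Lindqvist $884,690; Haddad $822,740; Ferraro $1,681,830; Quinlan $1,482,260; Dube $912,180. Sum = $5,783,700.
Sum already equals the total — no adjustment.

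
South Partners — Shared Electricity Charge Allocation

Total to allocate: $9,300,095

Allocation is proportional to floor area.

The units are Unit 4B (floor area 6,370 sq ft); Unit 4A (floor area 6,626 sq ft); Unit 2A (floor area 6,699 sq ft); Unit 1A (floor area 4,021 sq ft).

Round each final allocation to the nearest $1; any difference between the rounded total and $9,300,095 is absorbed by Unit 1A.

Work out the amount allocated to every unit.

Unit 4B: $2,497,959; Unit 4A: $2,598,348; Unit 2A: $2,626,975; Unit 1A: $1,576,813

Sum of floor area: 23,716.
Raw shares: Unit 4B 6,370/23,716 × $9,300,095 = 2,497,959.40; Unit 4A 6,626/23,716 × $9,300,095 = 2,598,348.35; Unit 2A 6,699/23,716 × $9,300,095 = 2,626,974.89; Unit 1A 4,021/23,716 × $9,300,095 = 1,576,812.36.
At nearest $1: Unit 4B $2,497,959; Unit 4A $2,598,348; Unit 2A $2,626,975; Unit 1A $1,576,812. Sum = $9,300,094.
Difference $9,300,095 − $9,300,094 = +$1 applied to Unit 1A: Unit 1A becomes $1,576,813.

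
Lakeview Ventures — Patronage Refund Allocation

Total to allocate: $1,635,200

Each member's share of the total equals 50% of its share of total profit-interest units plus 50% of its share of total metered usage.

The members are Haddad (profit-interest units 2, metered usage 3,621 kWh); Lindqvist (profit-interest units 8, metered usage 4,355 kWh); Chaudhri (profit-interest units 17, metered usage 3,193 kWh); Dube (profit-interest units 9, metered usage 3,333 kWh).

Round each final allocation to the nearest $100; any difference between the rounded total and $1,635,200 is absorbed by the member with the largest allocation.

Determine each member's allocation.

Haddad: $249,600 | Lindqvist: $427,200 | Chaudhri: $566,100 | Dube: $392,300

Totals — profit-interest units 36, metered usage 14,502.
Blended shares (50% profit-interest units + 50% metered usage): Haddad 0.1526; Lindqvist 0.2613; Chaudhri 0.3462; Dube 0.2399.
Raw shares: Haddad 249,568.52; Lindqvist 427,216.95; Chaudhri 566,105.22; Dube 392,309.31.
Rounded to nearest $100: Haddad $249,600; Lindqvist $427,200; Chaudhri $566,100; Dube $392,300. Sum = $1,635,200.
No rounding difference to absorb.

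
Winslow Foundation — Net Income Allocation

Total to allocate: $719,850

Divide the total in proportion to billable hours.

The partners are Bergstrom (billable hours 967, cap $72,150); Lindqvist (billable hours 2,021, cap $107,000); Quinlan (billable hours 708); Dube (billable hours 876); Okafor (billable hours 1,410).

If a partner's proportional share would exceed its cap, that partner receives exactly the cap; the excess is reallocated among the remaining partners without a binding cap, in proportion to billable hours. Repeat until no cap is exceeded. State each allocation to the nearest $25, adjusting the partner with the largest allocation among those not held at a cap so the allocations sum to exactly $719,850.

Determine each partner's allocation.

Bergstrom: $72,150; Lindqvist: $107,000; Quinlan: $127,850; Dube: $158,200; Okafor: $254,650

Combined billable hours = 5,982.
Unconstrained shares: Bergstrom 116,364.92; Lindqvist 243,199.07; Quinlan 85,197.89; Dube 105,414.34; Okafor 169,673.77.
Capped: Bergstrom ($72,150), Lindqvist ($107,000); balance $540,700 reallocated over remaining billable hours 2,994.
Remaining shares: Quinlan 127,860.92 → $127,850; Dube 158,200.80 → $158,200; Okafor 254,638.28 → $254,650.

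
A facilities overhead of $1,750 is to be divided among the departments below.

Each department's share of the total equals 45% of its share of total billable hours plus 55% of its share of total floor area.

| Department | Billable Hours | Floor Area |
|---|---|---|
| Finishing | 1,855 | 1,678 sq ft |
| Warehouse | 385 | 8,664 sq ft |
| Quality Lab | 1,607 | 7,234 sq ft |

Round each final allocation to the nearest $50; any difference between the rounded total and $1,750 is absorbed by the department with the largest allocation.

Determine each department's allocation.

Finishing: $450; Warehouse: $550; Quality Lab: $750

Totals — billable hours 3,847, floor area 17,576.
Combined weights (45% billable hours + 55% floor area): Finishing 0.2695; Warehouse 0.3162; Quality Lab 0.4143.
Raw shares: Finishing 471.62; Warehouse 553.27; Quality Lab 725.11.
After rounding ($50): Finishing $450; Warehouse $550; Quality Lab $750. Sum = $1,750.
Rounded total matches; no reconciliation needed.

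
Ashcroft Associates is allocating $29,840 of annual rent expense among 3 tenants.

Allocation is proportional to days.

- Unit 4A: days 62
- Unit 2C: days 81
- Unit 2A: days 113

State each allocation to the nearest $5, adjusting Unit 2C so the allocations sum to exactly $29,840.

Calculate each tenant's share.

Unit 4A: $7,225 | Unit 2C: $9,445 | Unit 2A: $13,170

Sum of days: 256.
Proportional shares: Unit 4A 62/256 × $29,840 = 7,226.88; Unit 2C 81/256 × $29,840 = 9,441.56; Unit 2A 113/256 × $29,840 = 13,171.56.
Rounded to nearest $5: Unit 4A $7,225; Unit 2C $9,440; Unit 2A $13,170. Sum = $29,835.
Difference $29,840 − $29,835 = +$5 applied to Unit 2C: Unit 2C becomes $9,445.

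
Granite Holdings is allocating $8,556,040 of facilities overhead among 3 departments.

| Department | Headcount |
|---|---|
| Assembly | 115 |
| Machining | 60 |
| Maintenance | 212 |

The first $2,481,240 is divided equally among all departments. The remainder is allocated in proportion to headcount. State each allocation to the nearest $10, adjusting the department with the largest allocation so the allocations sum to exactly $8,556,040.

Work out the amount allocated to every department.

First tranche $2,481,240 split equally: $827,080 each.
Remainder $6,074,800 by headcount (total 387): Assembly 1,805,173.13 → $1,805,170; Machining 941,829.46 → $941,830; Maintenance 3,327,797.42 → $3,327,800.
Totals: Assembly $827,080 + $1,805,170 = $2,632,250; Machining $827,080 + $941,830 = $1,768,910; Maintenance $827,080 + $3,327,800 = $4,154,880.

Assembly: $2,632,250 · Machining: $1,768,910 · Maintenance: $4,154,880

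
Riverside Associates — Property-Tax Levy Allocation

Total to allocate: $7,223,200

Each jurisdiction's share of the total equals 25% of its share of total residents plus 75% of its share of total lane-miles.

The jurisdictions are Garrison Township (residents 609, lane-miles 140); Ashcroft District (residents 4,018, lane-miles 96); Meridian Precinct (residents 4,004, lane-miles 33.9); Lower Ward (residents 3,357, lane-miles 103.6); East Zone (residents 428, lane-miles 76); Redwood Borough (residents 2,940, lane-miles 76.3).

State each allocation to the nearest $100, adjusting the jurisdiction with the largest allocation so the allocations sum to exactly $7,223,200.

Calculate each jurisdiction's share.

Totals — residents 15,356, lane-miles 525.8.
Composite weights (25% residents + 75% lane-miles): Garrison Township 0.2096; Ashcroft District 0.2023; Meridian Precinct 0.1135; Lower Ward 0.2024; East Zone 0.1154; Redwood Borough 0.1567.
Proportional shares: Garrison Township 1,514,057.79; Ashcroft District 1,461,602.72; Meridian Precinct 820,130.32; Lower Ward 1,462,175.93; East Zone 833,370.91; Redwood Borough 1,131,862.33.
At nearest $100: Garrison Township $1,514,100; Ashcroft District $1,461,600; Meridian Precinct $820,100; Lower Ward $1,462,200; East Zone $833,400; Redwood Borough $1,131,900. Sum = $7,223,300.
Difference $7,223,200 − $7,223,300 = −$100 applied to largest allocation (Garrison Township): Garrison Township becomes $1,514,000.

Garrison Township: $1,514,000 | Ashcroft District: $1,461,600 | Meridian Precinct: $820,100 | Lower Ward: $1,462,200 | East Zone: $833,400 | Redwood Borough: $1,131,900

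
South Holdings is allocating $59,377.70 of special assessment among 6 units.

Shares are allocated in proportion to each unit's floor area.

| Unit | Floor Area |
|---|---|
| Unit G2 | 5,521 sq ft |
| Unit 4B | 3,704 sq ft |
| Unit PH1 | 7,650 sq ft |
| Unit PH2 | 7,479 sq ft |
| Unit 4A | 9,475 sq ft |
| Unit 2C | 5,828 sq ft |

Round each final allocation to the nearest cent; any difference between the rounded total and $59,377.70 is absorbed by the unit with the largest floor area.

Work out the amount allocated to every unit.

Unit G2: $8,266.49; Unit 4B: $5,545.93; Unit PH1: $11,454.20; Unit PH2: $11,198.17; Unit 4A: $14,186.75; Unit 2C: $8,726.16

Floor area total: 5,521 + 3,704 + 7,650 + 7,479 + 9,475 + 5,828 = 39,657.
Unrounded shares: Unit G2 8,266.4922; Unit 4B 5,545.9314; Unit PH1 11,454.2049; Unit PH2 11,198.1698; Unit 4A 14,186.7440; Unit 2C 8,726.1577.
After rounding (cent): Unit G2 $8,266.49; Unit 4B $5,545.93; Unit PH1 $11,454.20; Unit PH2 $11,198.17; Unit 4A $14,186.74; Unit 2C $8,726.16. Sum = $59,377.69.
Difference $59,377.70 − $59,377.69 = +$0.01 applied to largest floor area (Unit 4A): Unit 4A becomes $14,186.75.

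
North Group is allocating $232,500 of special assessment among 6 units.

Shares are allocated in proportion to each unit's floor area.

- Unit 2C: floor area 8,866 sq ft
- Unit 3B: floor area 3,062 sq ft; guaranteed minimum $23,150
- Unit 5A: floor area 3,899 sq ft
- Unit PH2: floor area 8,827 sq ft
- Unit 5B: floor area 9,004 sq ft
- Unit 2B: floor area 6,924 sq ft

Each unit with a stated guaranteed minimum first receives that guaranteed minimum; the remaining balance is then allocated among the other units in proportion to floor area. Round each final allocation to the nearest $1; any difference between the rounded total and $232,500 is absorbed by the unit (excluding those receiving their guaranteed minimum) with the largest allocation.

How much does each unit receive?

Fund the minimums — Unit 3B $23,150. Balance $209,350.
Balance split over remaining floor area 37,520: Unit 2C 49,469.54 → $49,470; Unit 5A 21,755.21 → $21,755; Unit PH2 49,251.93 → $49,252; Unit 5B 50,239.54 → $50,240; Unit 2B 38,633.78 → $38,634.
Rounding difference −$1 applied to Unit 5B → $50,239.

Unit 2C: $49,470; Unit 3B: $23,150; Unit 5A: $21,755; Unit PH2: $49,252; Unit 5B: $50,239; Unit 2B: $38,634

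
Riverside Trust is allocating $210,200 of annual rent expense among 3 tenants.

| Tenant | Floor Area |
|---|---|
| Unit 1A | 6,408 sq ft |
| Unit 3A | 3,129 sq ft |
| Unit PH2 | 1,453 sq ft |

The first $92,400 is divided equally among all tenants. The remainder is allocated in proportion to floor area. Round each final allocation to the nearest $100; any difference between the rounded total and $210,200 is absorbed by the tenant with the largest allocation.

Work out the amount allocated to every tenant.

$92,400 shared equally gives $30,800 per tenant.
Remainder $117,800 by floor area (total 10,990): Unit 1A 68,686.30 → $68,700; Unit 3A 33,539.24 → $33,500; Unit PH2 15,574.47 → $15,600.
Totals: Unit 1A $30,800 + $68,700 = $99,500; Unit 3A $30,800 + $33,500 = $64,300; Unit PH2 $30,800 + $15,600 = $46,400.

Unit 1A: $99,500; Unit 3A: $64,300; Unit PH2: $46,400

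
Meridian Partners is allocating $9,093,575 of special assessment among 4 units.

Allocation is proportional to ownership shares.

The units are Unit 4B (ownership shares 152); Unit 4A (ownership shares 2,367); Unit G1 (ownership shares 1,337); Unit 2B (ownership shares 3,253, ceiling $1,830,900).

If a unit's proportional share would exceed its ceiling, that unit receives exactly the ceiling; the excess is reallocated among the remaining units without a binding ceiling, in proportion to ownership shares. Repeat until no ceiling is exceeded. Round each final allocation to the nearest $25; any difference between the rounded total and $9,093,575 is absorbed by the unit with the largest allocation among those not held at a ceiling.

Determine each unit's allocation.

Total ownership shares = 7,109.
Proportional shares (ignoring caps): Unit 4B 194,432.89; Unit 4A 3,027,780.56; Unit G1 1,710,241.92; Unit 2B 4,161,119.63.
Capped: Unit 2B ($1,830,900); residual $7,262,675 reallocated over remaining ownership shares 3,856.
Redistributed shares: Unit 4B 286,288.02 → $286,300; Unit 4A 4,458,182.50 → $4,458,175; Unit G1 2,518,204.48 → $2,518,200.

Unit 4B: $286,300 | Unit 4A: $4,458,175 | Unit G1: $2,518,200 | Unit 2B: $1,830,900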